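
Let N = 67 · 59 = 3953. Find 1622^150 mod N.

3811

Mod 67: 1622 ≡ 14; by Fermat, exponent reduces to 150 mod 66 = 18; 14^18 ≡ 59 (mod 67).
Mod 59: 1622 ≡ 29; by Fermat, exponent reduces to 150 mod 58 = 34; 29^34 ≡ 35 (mod 59).
Combine by CRT: x ≡ 59 (mod 67), x ≡ 35 (mod 59) ⇒ x ≡ 3811 (mod 3953).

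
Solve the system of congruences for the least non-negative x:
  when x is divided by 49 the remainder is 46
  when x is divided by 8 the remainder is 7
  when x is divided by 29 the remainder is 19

From x ≡ 46 (mod 49) write x = 46 + 49t. Substituting into x ≡ 7 (mod 8) gives 49t ≡ 1 (mod 8), and since 1⁻¹ ≡ 1 (mod 8), t ≡ 1. Hence x ≡ 46 + 49·1 = 95 (mod 392).
From x ≡ 95 (mod 392) write x = 95 + 392t. Substituting into x ≡ 19 (mod 29) gives 392t ≡ 11 (mod 29), and since 15⁻¹ ≡ 2 (mod 29), t ≡ 22. Hence x ≡ 95 + 392·22 = 8719 (mod 11368).

8719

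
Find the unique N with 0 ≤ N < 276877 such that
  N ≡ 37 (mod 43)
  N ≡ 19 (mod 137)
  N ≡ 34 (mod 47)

Combine the congruences pairwise.
From N ≡ 37 (mod 43) write N = 37 + 43t. Substituting into N ≡ 19 (mod 137) gives 43t ≡ 119 (mod 137), and since 43⁻¹ ≡ 51 (mod 137), t ≡ 41. Hence N ≡ 37 + 43·41 = 1800 (mod 5891).
From N ≡ 1800 (mod 5891) write N = 1800 + 5891t. Substituting into N ≡ 34 (mod 47) gives 5891t ≡ 20 (mod 47), and since 16⁻¹ ≡ 3 (mod 47), t ≡ 13. Hence N ≡ 1800 + 5891·13 = 78383 (mod 276877).

78383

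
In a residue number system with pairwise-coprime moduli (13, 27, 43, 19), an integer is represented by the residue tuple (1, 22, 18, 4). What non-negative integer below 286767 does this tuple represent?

247612

Combine the congruences pairwise.
From x ≡ 1 (mod 13) write x = 1 + 13t. Substituting into x ≡ 22 (mod 27) gives 13t ≡ 21 (mod 27), and since 13⁻¹ ≡ 25 (mod 27), t ≡ 12. Hence x ≡ 1 + 13·12 = 157 (mod 351).
From x ≡ 157 (mod 351) write x = 157 + 351t. Substituting into x ≡ 18 (mod 43) gives 351t ≡ 33 (mod 43), and since 7⁻¹ ≡ 37 (mod 43), t ≡ 17. Hence x ≡ 157 + 351·17 = 6124 (mod 15093).
From x ≡ 6124 (mod 15093) write x = 6124 + 15093t. Substituting into x ≡ 4 (mod 19) gives 15093t ≡ 17 (mod 19), and since 7⁻¹ ≡ 11 (mod 19), t ≡ 16. Hence x ≡ 6124 + 15093·16 = 247612 (mod 286767).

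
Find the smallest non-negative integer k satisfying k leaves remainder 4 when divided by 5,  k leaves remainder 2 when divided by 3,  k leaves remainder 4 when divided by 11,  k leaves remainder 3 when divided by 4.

The moduli are pairwise coprime; N = 5·3·11·4 = 660.
N/5 = 132; 132 ≡ 2 (mod 5); 2·3 ≡ 1, so inverse 3.
N/3 = 220; 220 ≡ 1 (mod 3), inverse 1.
N/11 = 60; 60 ≡ 5 (mod 11); 5·9 ≡ 1, so inverse 9.
N/4 = 165; 165 ≡ 1 (mod 4), inverse 1.
k ≡ 4·132·3 + 2·220·1 + 4·60·9 + 3·165·1 = 4679.
4679 mod 660 = 59.

59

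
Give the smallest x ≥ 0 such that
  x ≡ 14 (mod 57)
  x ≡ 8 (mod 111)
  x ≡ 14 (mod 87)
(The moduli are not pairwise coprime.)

Combine the congruences pairwise.
gcd(57, 111) = 3 and 3 | (8 − 14), so the pair is consistent; merging gives x ≡ 1895 (mod 2109), where 2109 = lcm(57, 111).
gcd(2109, 87) = 3 and 3 | (14 − 1895), so the pair is consistent; merging gives x ≡ 31421 (mod 61161), where 61161 = lcm(2109, 87).
The solution is unique modulo lcm(57, 111, 87) = 61161.

31421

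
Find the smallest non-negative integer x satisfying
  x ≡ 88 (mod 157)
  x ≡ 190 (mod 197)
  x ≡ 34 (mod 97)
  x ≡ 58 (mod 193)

The moduli are pairwise coprime; N = 157·197·97·193 = 579021809.
N/157 = 3688037; 3688037 ≡ 107 (mod 157); 107·135 ≡ 1, so inverse 135.
N/197 = 2939197; 2939197 ≡ 154 (mod 197); 154·142 ≡ 1, so inverse 142.
N/97 = 5969297; 5969297 ≡ 14 (mod 97); 14·7 ≡ 1, so inverse 7.
N/193 = 3000113; 3000113 ≡ 121 (mod 193); 121·67 ≡ 1, so inverse 67.
x ≡ 88·3688037·135 + 190·2939197·142 + 34·5969297·7 + 58·3000113·67 = 136192546424.
136192546424 mod 579021809 = 122421309.

122421309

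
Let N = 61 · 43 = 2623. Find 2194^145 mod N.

1119

Mod 61: 2194 ≡ 59; by Fermat, exponent reduces to 145 mod 60 = 25; 59^25 ≡ 21 (mod 61).
Mod 43: 2194 ≡ 1; by Fermat, exponent reduces to 145 mod 42 = 19; 1^19 ≡ 1 (mod 43).
Combine by CRT: x ≡ 21 (mod 61), x ≡ 1 (mod 43) ⇒ x ≡ 1119 (mod 2623).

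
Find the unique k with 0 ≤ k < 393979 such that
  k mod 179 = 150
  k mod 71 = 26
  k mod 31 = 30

65843

The moduli are pairwise coprime; N = 179·71·31 = 393979.
N/179 = 2201; 2201 ≡ 53 (mod 179); 53·152 ≡ 1, so inverse 152.
N/71 = 5549; 5549 ≡ 11 (mod 71); 11·13 ≡ 1, so inverse 13.
N/31 = 12709; 12709 ≡ 30 (mod 31); 30·30 ≡ 1, so inverse 30.
k ≡ 150·2201·152 + 26·5549·13 + 30·12709·30 = 63496462.
63496462 mod 393979 = 65843.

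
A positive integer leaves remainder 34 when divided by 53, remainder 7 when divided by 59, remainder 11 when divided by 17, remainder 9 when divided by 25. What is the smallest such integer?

233234

From k ≡ 34 (mod 53) write k = 34 + 53t. Substituting into k ≡ 7 (mod 59) gives 53t ≡ 32 (mod 59), and since 53⁻¹ ≡ 49 (mod 59), t ≡ 34. Hence k ≡ 34 + 53·34 = 1836 (mod 3127).
From k ≡ 1836 (mod 3127) write k = 1836 + 3127t. Substituting into k ≡ 11 (mod 17) gives 3127t ≡ 11 (mod 17), and since 16⁻¹ ≡ 16 (mod 17), t ≡ 6. Hence k ≡ 1836 + 3127·6 = 20598 (mod 53159).
From k ≡ 20598 (mod 53159) write k = 20598 + 53159t. Substituting into k ≡ 9 (mod 25) gives 53159t ≡ 11 (mod 25), and since 9⁻¹ ≡ 14 (mod 25), t ≡ 4. Hence k ≡ 20598 + 53159·4 = 233234 (mod 1328975).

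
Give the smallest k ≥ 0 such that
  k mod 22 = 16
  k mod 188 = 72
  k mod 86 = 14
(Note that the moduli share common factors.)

Combine the congruences pairwise.
gcd(22, 188) = 2 and 2 | (72 − 16), so the pair is consistent; merging gives k ≡ 1952 (mod 2068), where 2068 = lcm(22, 188).
gcd(2068, 86) = 2 and 2 | (14 − 1952), so the pair is consistent; merging gives k ≡ 22632 (mod 88924), where 88924 = lcm(2068, 86).
The solution is unique modulo lcm(22, 188, 86) = 88924.

22632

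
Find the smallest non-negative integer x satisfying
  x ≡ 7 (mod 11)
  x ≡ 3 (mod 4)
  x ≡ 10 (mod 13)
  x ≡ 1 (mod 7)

491

The moduli are pairwise coprime; N = 11·4·13·7 = 4004.
N/11 = 364; 364 ≡ 1 (mod 11), inverse 1.
N/4 = 1001; 1001 ≡ 1 (mod 4), inverse 1.
N/13 = 308; 308 ≡ 9 (mod 13); 9·3 ≡ 1, so inverse 3.
N/7 = 572; 572 ≡ 5 (mod 7); 5·3 ≡ 1, so inverse 3.
x ≡ 7·364·1 + 3·1001·1 + 10·308·3 + 1·572·3 = 16507.
16507 mod 4004 = 491.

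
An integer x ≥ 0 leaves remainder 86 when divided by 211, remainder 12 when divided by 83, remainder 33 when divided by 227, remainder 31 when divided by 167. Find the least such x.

From x ≡ 86 (mod 211) write x = 86 + 211t. Substituting into x ≡ 12 (mod 83) gives 211t ≡ 9 (mod 83), and since 45⁻¹ ≡ 24 (mod 83), t ≡ 50. Hence x ≡ 86 + 211·50 = 10636 (mod 17513).
From x ≡ 10636 (mod 17513) write x = 10636 + 17513t. Substituting into x ≡ 33 (mod 227) gives 17513t ≡ 66 (mod 227), and since 34⁻¹ ≡ 207 (mod 227), t ≡ 42. Hence x ≡ 10636 + 17513·42 = 746182 (mod 3975451).
From x ≡ 746182 (mod 3975451) write x = 746182 + 3975451t. Substituting into x ≡ 31 (mod 167) gives 3975451t ≡ 5 (mod 167), and since 16⁻¹ ≡ 94 (mod 167), t ≡ 136. Hence x ≡ 746182 + 3975451·136 = 541407518 (mod 663900317).

541407518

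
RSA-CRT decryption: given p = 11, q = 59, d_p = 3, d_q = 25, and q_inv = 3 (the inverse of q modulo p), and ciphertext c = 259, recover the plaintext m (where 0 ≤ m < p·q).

634

m₁ = c^(d_p) mod p: c ≡ 6 (mod 11), and 6^3 mod 11 = 7.
m₂ = c^(d_q) mod q: c ≡ 23 (mod 59), and 23^25 mod 59 = 44.
h = q_inv·(m₁ − m₂) mod p = 3·(7 − 44) mod 11 = 10.
m = m₂ + h·q = 44 + 10·59 = 634.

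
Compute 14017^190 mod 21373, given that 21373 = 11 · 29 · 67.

265

Mod 11: 14017 ≡ 3; since 10 | 190, by Fermat 3^190 ≡ 1 (mod 11).
Mod 29: 14017 ≡ 10; by Fermat, exponent reduces to 190 mod 28 = 22; 10^22 ≡ 4 (mod 29).
Mod 67: 14017 ≡ 14; by Fermat, exponent reduces to 190 mod 66 = 58; 14^58 ≡ 64 (mod 67).
Combine by CRT: x ≡ 1 (mod 11), x ≡ 4 (mod 29), x ≡ 64 (mod 67) ⇒ x ≡ 265 (mod 21373).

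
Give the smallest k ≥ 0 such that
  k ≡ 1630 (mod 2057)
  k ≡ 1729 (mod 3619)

273154

gcd(2057, 3619) = 11 and 11 | (1729 − 1630), so the pair is consistent; merging gives k ≡ 273154 (mod 676753), where 676753 = lcm(2057, 3619).
The solution is unique modulo lcm(2057, 3619) = 676753.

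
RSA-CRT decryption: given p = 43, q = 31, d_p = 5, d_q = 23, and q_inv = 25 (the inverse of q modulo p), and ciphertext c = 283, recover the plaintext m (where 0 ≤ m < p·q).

1056

m₁ = c^(d_p) mod p: c ≡ 25 (mod 43), and 25^5 mod 43 = 24.
m₂ = c^(d_q) mod q: c ≡ 4 (mod 31), and 4^23 mod 31 = 2.
h = q_inv·(m₁ − m₂) mod p = 25·(24 − 2) mod 43 = 34.
m = m₂ + h·q = 2 + 34·31 = 1056.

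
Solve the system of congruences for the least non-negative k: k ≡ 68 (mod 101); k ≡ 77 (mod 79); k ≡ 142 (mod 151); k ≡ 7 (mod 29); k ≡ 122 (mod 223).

4868522965

From k ≡ 68 (mod 101) write k = 68 + 101t. Substituting into k ≡ 77 (mod 79) gives 101t ≡ 9 (mod 79), and since 22⁻¹ ≡ 18 (mod 79), t ≡ 4. Hence k ≡ 68 + 101·4 = 472 (mod 7979).
From k ≡ 472 (mod 7979) write k = 472 + 7979t. Substituting into k ≡ 142 (mod 151) gives 7979t ≡ 123 (mod 151), and since 127⁻¹ ≡ 44 (mod 151), t ≡ 127. Hence k ≡ 472 + 7979·127 = 1013805 (mod 1204829).
From k ≡ 1013805 (mod 1204829) write k = 1013805 + 1204829t. Substituting into k ≡ 7 (mod 29) gives 1204829t ≡ 13 (mod 29), and since 24⁻¹ ≡ 23 (mod 29), t ≡ 9. Hence k ≡ 1013805 + 1204829·9 = 11857266 (mod 34940041).
From k ≡ 11857266 (mod 34940041) write k = 11857266 + 34940041t. Substituting into k ≡ 122 (mod 223) gives 34940041t ≡ 212 (mod 223), and since 178⁻¹ ≡ 109 (mod 223), t ≡ 139. Hence k ≡ 11857266 + 34940041·139 = 4868522965 (mod 7791629143).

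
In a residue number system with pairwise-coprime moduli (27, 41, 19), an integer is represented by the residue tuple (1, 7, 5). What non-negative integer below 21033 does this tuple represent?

From x ≡ 1 (mod 27) write x = 1 + 27t. Substituting into x ≡ 7 (mod 41) gives 27t ≡ 6 (mod 41), and since 27⁻¹ ≡ 38 (mod 41), t ≡ 23. Hence x ≡ 1 + 27·23 = 622 (mod 1107).
From x ≡ 622 (mod 1107) write x = 622 + 1107t. Substituting into x ≡ 5 (mod 19) gives 1107t ≡ 10 (mod 19), and since 5⁻¹ ≡ 4 (mod 19), t ≡ 2. Hence x ≡ 622 + 1107·2 = 2836 (mod 21033).

2836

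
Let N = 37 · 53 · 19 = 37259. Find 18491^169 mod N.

Mod 37: 18491 ≡ 28; by Fermat, exponent reduces to 169 mod 36 = 25; 28^25 ≡ 21 (mod 37).
Mod 53: 18491 ≡ 47; by Fermat, exponent reduces to 169 mod 52 = 13; 47^13 ≡ 1 (mod 53).
Mod 19: 18491 ≡ 4; by Fermat, exponent reduces to 169 mod 18 = 7; 4^7 ≡ 6 (mod 19).
Combine by CRT: x ≡ 21 (mod 37), x ≡ 1 (mod 53), x ≡ 6 (mod 19) ⇒ x ≡ 32914 (mod 37259).

32914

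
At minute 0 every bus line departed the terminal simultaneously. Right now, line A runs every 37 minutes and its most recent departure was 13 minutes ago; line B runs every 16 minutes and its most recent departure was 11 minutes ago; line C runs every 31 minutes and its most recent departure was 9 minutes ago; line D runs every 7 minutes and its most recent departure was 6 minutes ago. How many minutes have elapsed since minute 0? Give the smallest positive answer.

The moduli are pairwise coprime; N = 37·16·31·7 = 128464.
N/37 = 3472; 3472 ≡ 31 (mod 37); 31·6 ≡ 1, so inverse 6.
N/16 = 8029; 8029 ≡ 13 (mod 16); 13·5 ≡ 1, so inverse 5.
N/31 = 4144; 4144 ≡ 21 (mod 31); 21·3 ≡ 1, so inverse 3.
N/7 = 18352; 18352 ≡ 5 (mod 7); 5·3 ≡ 1, so inverse 3.
t ≡ 13·3472·6 + 11·8029·5 + 9·4144·3 + 6·18352·3 = 1154635.
1154635 mod 128464 = 126923.

126923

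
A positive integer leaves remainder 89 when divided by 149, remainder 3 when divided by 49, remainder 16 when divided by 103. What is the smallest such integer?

Combine the congruences pairwise.
From N ≡ 89 (mod 149) write N = 89 + 149t. Substituting into N ≡ 3 (mod 49) gives 149t ≡ 12 (mod 49), and since 2⁻¹ ≡ 25 (mod 49), t ≡ 6. Hence N ≡ 89 + 149·6 = 983 (mod 7301).
From N ≡ 983 (mod 7301) write N = 983 + 7301t. Substituting into N ≡ 16 (mod 103) gives 7301t ≡ 63 (mod 103), and since 91⁻¹ ≡ 60 (mod 103), t ≡ 72. Hence N ≡ 983 + 7301·72 = 526655 (mod 752003).

526655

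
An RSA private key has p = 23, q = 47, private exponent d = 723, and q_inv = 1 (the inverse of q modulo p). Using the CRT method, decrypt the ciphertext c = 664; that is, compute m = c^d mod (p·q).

1052

d_p = d mod (p−1) = 723 mod 22 = 19; d_q = d mod (q−1) = 33.
m₁ = c^(d_p) mod p: c ≡ 20 (mod 23), and 20^19 mod 23 = 17.
m₂ = c^(d_q) mod q: c ≡ 6 (mod 47), and 6^33 mod 47 = 18.
h = q_inv·(m₁ − m₂) mod p = 1·(17 − 18) mod 23 = 22.
m = m₂ + h·q = 18 + 22·47 = 1052.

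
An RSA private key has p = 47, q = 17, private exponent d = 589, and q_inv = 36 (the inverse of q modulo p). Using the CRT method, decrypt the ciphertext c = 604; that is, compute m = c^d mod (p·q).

d_p = d mod (p−1) = 589 mod 46 = 37; d_q = d mod (q−1) = 13.
m₁ = c^(d_p) mod p: c ≡ 40 (mod 47), and 40^37 mod 47 = 13.
m₂ = c^(d_q) mod q: c ≡ 9 (mod 17), and 9^13 mod 17 = 8.
h = q_inv·(m₁ − m₂) mod p = 36·(13 − 8) mod 47 = 39.
m = m₂ + h·q = 8 + 39·17 = 671.

671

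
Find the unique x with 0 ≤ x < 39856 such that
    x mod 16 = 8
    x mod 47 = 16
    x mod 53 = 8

The moduli are pairwise coprime; N = 16·47·53 = 39856.
N/16 = 2491; 2491 ≡ 11 (mod 16); 11·3 ≡ 1, so inverse 3.
N/47 = 848; 848 ≡ 2 (mod 47); 2·24 ≡ 1, so inverse 24.
N/53 = 752; 752 ≡ 10 (mod 53); 10·16 ≡ 1, so inverse 16.
x ≡ 8·2491·3 + 16·848·24 + 8·752·16 = 481672.
481672 mod 39856 = 3400.

3400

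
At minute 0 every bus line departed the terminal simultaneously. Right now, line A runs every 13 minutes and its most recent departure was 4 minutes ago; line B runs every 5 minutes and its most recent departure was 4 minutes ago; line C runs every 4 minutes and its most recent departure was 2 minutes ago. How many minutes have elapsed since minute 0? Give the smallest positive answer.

134

Combine the congruences pairwise.
From t ≡ 4 (mod 13) write t = 4 + 13s. Substituting into t ≡ 4 (mod 5) gives 13s ≡ 0 (mod 5), and since 3⁻¹ ≡ 2 (mod 5), s ≡ 0. Hence t ≡ 4 + 13·0 = 4 (mod 65).
From t ≡ 4 (mod 65) write t = 4 + 65s. Substituting into t ≡ 2 (mod 4) gives 65s ≡ 2 (mod 4), and since 1⁻¹ ≡ 1 (mod 4), s ≡ 2. Hence t ≡ 4 + 65·2 = 134 (mod 260).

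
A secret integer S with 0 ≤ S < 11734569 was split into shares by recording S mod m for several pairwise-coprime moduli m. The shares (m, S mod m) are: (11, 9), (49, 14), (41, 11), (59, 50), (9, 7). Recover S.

7355698

The moduli are pairwise coprime; N = 11·49·41·59·9 = 11734569.
N/11 = 1066779; 1066779 ≡ 10 (mod 11); 10·10 ≡ 1, so inverse 10.
N/49 = 239481; 239481 ≡ 18 (mod 49); 18·30 ≡ 1, so inverse 30.
N/41 = 286209; 286209 ≡ 29 (mod 41); 29·17 ≡ 1, so inverse 17.
N/59 = 198891; 198891 ≡ 2 (mod 59); 2·30 ≡ 1, so inverse 30.
N/9 = 1303841; 1303841 ≡ 2 (mod 9); 2·5 ≡ 1, so inverse 5.
S ≡ 9·1066779·10 + 14·239481·30 + 11·286209·17 + 50·198891·30 + 7·1303841·5 = 594084148.
594084148 mod 11734569 = 7355698.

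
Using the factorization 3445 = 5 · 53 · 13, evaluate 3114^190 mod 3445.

Mod 5: 3114 ≡ 4; by Fermat, exponent reduces to 190 mod 4 = 2; 4^2 ≡ 1 (mod 5).
Mod 53: 3114 ≡ 40; by Fermat, exponent reduces to 190 mod 52 = 34; 40^34 ≡ 36 (mod 53).
Mod 13: 3114 ≡ 7; by Fermat, exponent reduces to 190 mod 12 = 10; 7^10 ≡ 4 (mod 13).
Combine by CRT: x ≡ 1 (mod 5), x ≡ 36 (mod 53), x ≡ 4 (mod 13) ⇒ x ≡ 1096 (mod 3445).

1096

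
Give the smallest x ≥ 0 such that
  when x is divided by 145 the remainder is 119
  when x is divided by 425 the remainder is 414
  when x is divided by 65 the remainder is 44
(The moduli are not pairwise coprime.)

Combine the congruences pairwise.
gcd(145, 425) = 5 and 5 | (414 − 119), so the pair is consistent; merging gives x ≡ 6789 (mod 12325), where 12325 = lcm(145, 425).
gcd(12325, 65) = 5 and 5 | (44 − 6789), so the pair is consistent; merging gives x ≡ 31439 (mod 160225), where 160225 = lcm(12325, 65).
The solution is unique modulo lcm(145, 425, 65) = 160225.

31439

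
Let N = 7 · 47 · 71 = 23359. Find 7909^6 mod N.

Mod 7: 7909 ≡ 6; since 6 | 6, by Fermat 6^6 ≡ 1 (mod 7).
Mod 47: 7909 ≡ 13; 13^6 ≡ 3 (mod 47).
Mod 71: 7909 ≡ 28; 28^6 ≡ 27 (mod 71).
Combine by CRT: x ≡ 1 (mod 7), x ≡ 3 (mod 47), x ≡ 27 (mod 71) ⇒ x ≡ 6630 (mod 23359).

6630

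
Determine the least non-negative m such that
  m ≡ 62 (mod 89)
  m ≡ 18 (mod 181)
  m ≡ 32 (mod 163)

1334350

From m ≡ 62 (mod 89) write m = 62 + 89t. Substituting into m ≡ 18 (mod 181) gives 89t ≡ 137 (mod 181), and since 89⁻¹ ≡ 120 (mod 181), t ≡ 150. Hence m ≡ 62 + 89·150 = 13412 (mod 16109).
From m ≡ 13412 (mod 16109) write m = 13412 + 16109t. Substituting into m ≡ 32 (mod 163) gives 16109t ≡ 149 (mod 163), and since 135⁻¹ ≡ 64 (mod 163), t ≡ 82. Hence m ≡ 13412 + 16109·82 = 1334350 (mod 2625767).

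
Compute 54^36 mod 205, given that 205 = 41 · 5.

146

Mod 41: 54 ≡ 13; 13^36 ≡ 23 (mod 41).
Mod 5: 54 ≡ 4; since 4 | 36, by Fermat 4^36 ≡ 1 (mod 5).
Combine by CRT: x ≡ 23 (mod 41), x ≡ 1 (mod 5) ⇒ x ≡ 146 (mod 205).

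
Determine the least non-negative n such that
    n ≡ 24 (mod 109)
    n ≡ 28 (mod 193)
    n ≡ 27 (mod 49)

857527

Combine the congruences pairwise.
From n ≡ 24 (mod 109) write n = 24 + 109t. Substituting into n ≡ 28 (mod 193) gives 109t ≡ 4 (mod 193), and since 109⁻¹ ≡ 85 (mod 193), t ≡ 147. Hence n ≡ 24 + 109·147 = 16047 (mod 21037).
From n ≡ 16047 (mod 21037) write n = 16047 + 21037t. Substituting into n ≡ 27 (mod 49) gives 21037t ≡ 3 (mod 49), and since 16⁻¹ ≡ 46 (mod 49), t ≡ 40. Hence n ≡ 16047 + 21037·40 = 857527 (mod 1030813).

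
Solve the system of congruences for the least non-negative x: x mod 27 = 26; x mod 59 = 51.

1349

From x ≡ 26 (mod 27) write x = 26 + 27t. Substituting into x ≡ 51 (mod 59) gives 27t ≡ 25 (mod 59), and since 27⁻¹ ≡ 35 (mod 59), t ≡ 49. Hence x ≡ 26 + 27·49 = 1349 (mod 1593).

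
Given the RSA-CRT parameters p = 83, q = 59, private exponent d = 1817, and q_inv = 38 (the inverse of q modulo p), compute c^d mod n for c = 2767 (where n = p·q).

d_p = d mod (p−1) = 1817 mod 82 = 13; d_q = d mod (q−1) = 19.
m₁ = c^(d_p) mod p: c ≡ 28 (mod 83), and 28^13 mod 83 = 38.
m₂ = c^(d_q) mod q: c ≡ 53 (mod 59), and 53^19 mod 59 = 25.
h = q_inv·(m₁ − m₂) mod p = 38·(38 − 25) mod 83 = 79.
m = m₂ + h·q = 25 + 79·59 = 4686.

4686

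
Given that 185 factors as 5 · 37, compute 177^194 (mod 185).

64

Mod 5: 177 ≡ 2; by Fermat, exponent reduces to 194 mod 4 = 2; 2^2 ≡ 4 (mod 5).
Mod 37: 177 ≡ 29; by Fermat, exponent reduces to 194 mod 36 = 14; 29^14 ≡ 27 (mod 37).
Combine by CRT: x ≡ 4 (mod 5), x ≡ 27 (mod 37) ⇒ x ≡ 64 (mod 185).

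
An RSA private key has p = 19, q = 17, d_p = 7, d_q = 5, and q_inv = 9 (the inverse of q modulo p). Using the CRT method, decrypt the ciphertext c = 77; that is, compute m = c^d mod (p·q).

229

m₁ = c^(d_p) mod p: c ≡ 1 (mod 19), and 1^7 mod 19 = 1.
m₂ = c^(d_q) mod q: c ≡ 9 (mod 17), and 9^5 mod 17 = 8.
h = q_inv·(m₁ − m₂) mod p = 9·(1 − 8) mod 19 = 13.
m = m₂ + h·q = 8 + 13·17 = 229.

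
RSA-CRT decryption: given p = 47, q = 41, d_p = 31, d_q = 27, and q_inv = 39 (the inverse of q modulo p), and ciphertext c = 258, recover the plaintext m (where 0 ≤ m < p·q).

1495

m₁ = c^(d_p) mod p: c ≡ 23 (mod 47), and 23^31 mod 47 = 38.
m₂ = c^(d_q) mod q: c ≡ 12 (mod 41), and 12^27 mod 41 = 19.
h = q_inv·(m₁ − m₂) mod p = 39·(38 − 19) mod 47 = 36.
m = m₂ + h·q = 19 + 36·41 = 1495.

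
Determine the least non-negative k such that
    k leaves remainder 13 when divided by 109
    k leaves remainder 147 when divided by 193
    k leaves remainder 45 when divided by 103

From k ≡ 13 (mod 109) write k = 13 + 109t. Substituting into k ≡ 147 (mod 193) gives 109t ≡ 134 (mod 193), and since 109⁻¹ ≡ 85 (mod 193), t ≡ 3. Hence k ≡ 13 + 109·3 = 340 (mod 21037).
From k ≡ 340 (mod 21037) write k = 340 + 21037t. Substituting into k ≡ 45 (mod 103) gives 21037t ≡ 14 (mod 103), and since 25⁻¹ ≡ 33 (mod 103), t ≡ 50. Hence k ≡ 340 + 21037·50 = 1052190 (mod 2166811).

1052190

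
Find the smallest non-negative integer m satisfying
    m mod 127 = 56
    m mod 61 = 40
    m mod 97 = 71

326573

The moduli are pairwise coprime; N = 127·61·97 = 751459.
N/127 = 5917; 5917 ≡ 75 (mod 127); 75·105 ≡ 1, so inverse 105.
N/61 = 12319; 12319 ≡ 58 (mod 61); 58·20 ≡ 1, so inverse 20.
N/97 = 7747; 7747 ≡ 84 (mod 97); 84·82 ≡ 1, so inverse 82.
m ≡ 56·5917·105 + 40·12319·20 + 71·7747·82 = 89750194.
89750194 mod 751459 = 326573.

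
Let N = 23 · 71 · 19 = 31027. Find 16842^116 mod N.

27842

Mod 23: 16842 ≡ 6; by Fermat, exponent reduces to 116 mod 22 = 6; 6^6 ≡ 12 (mod 23).
Mod 71: 16842 ≡ 15; by Fermat, exponent reduces to 116 mod 70 = 46; 15^46 ≡ 10 (mod 71).
Mod 19: 16842 ≡ 8; by Fermat, exponent reduces to 116 mod 18 = 8; 8^8 ≡ 7 (mod 19).
Combine by CRT: x ≡ 12 (mod 23), x ≡ 10 (mod 71), x ≡ 7 (mod 19) ⇒ x ≡ 27842 (mod 31027).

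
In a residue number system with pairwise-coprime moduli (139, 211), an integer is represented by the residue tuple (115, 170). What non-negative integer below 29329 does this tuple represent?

Combine the congruences pairwise.
From x ≡ 115 (mod 139) write x = 115 + 139t. Substituting into x ≡ 170 (mod 211) gives 139t ≡ 55 (mod 211), and since 139⁻¹ ≡ 126 (mod 211), t ≡ 178. Hence x ≡ 115 + 139·178 = 24857 (mod 29329).

24857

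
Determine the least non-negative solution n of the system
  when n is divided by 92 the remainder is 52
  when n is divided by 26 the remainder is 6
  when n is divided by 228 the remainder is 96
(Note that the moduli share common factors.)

gcd(92, 26) = 2 and 2 | (6 − 52), so the pair is consistent; merging gives n ≡ 604 (mod 1196), where 1196 = lcm(92, 26).
gcd(1196, 228) = 4 and 4 | (96 − 604), so the pair is consistent; merging gives n ≡ 62796 (mod 68172), where 68172 = lcm(1196, 228).
The solution is unique modulo lcm(92, 26, 228) = 68172.

62796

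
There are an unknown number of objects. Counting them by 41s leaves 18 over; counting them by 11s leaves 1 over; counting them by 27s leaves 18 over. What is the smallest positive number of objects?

The moduli are pairwise coprime; M = 41·11·27 = 12177.
M/41 = 297; 297 ≡ 10 (mod 41); 10·37 ≡ 1, so inverse 37.
M/11 = 1107; 1107 ≡ 7 (mod 11); 7·8 ≡ 1, so inverse 8.
M/27 = 451; 451 ≡ 19 (mod 27); 19·10 ≡ 1, so inverse 10.
N ≡ 18·297·37 + 1·1107·8 + 18·451·10 = 287838.
287838 mod 12177 = 7767.

7767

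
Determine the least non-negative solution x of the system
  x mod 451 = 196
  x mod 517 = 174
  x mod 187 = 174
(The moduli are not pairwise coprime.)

gcd(451, 517) = 11 and 11 | (174 − 196), so the pair is consistent; merging gives x ≡ 7412 (mod 21197), where 21197 = lcm(451, 517).
gcd(21197, 187) = 11 and 11 | (174 − 7412), so the pair is consistent; merging gives x ≡ 325367 (mod 360349), where 360349 = lcm(21197, 187).
The solution is unique modulo lcm(451, 517, 187) = 360349.

325367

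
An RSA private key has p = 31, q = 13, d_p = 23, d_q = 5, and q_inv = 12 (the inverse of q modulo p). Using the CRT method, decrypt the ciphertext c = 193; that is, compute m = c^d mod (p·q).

72

m₁ = c^(d_p) mod p: c ≡ 7 (mod 31), and 7^23 mod 31 = 10.
m₂ = c^(d_q) mod q: c ≡ 11 (mod 13), and 11^5 mod 13 = 7.
h = q_inv·(m₁ − m₂) mod p = 12·(10 − 7) mod 31 = 5.
m = m₂ + h·q = 7 + 5·13 = 72.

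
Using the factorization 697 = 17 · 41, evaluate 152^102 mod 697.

307

Mod 17: 152 ≡ 16; by Fermat, exponent reduces to 102 mod 16 = 6; 16^6 ≡ 1 (mod 17).
Mod 41: 152 ≡ 29; by Fermat, exponent reduces to 102 mod 40 = 22; 29^22 ≡ 20 (mod 41).
Combine by CRT: x ≡ 1 (mod 17), x ≡ 20 (mod 41) ⇒ x ≡ 307 (mod 697).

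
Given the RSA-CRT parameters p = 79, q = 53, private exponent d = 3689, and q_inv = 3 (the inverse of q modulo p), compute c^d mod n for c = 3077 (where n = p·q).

d_p = d mod (p−1) = 3689 mod 78 = 23; d_q = d mod (q−1) = 49.
m₁ = c^(d_p) mod p: c ≡ 75 (mod 79), and 75^23 mod 79 = 30.
m₂ = c^(d_q) mod q: c ≡ 3 (mod 53), and 3^49 mod 53 = 2.
h = q_inv·(m₁ − m₂) mod p = 3·(30 − 2) mod 79 = 5.
m = m₂ + h·q = 2 + 5·53 = 267.

267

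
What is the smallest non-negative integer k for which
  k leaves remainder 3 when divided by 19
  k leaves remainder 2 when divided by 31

250

From k ≡ 3 (mod 19) write k = 3 + 19t. Substituting into k ≡ 2 (mod 31) gives 19t ≡ 30 (mod 31), and since 19⁻¹ ≡ 18 (mod 31), t ≡ 13. Hence k ≡ 3 + 19·13 = 250 (mod 589).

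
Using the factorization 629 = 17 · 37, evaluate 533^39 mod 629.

82

Mod 17: 533 ≡ 6; by Fermat, exponent reduces to 39 mod 16 = 7; 6^7 ≡ 14 (mod 17).
Mod 37: 533 ≡ 15; by Fermat, exponent reduces to 39 mod 36 = 3; 15^3 ≡ 8 (mod 37).
Combine by CRT: x ≡ 14 (mod 17), x ≡ 8 (mod 37) ⇒ x ≡ 82 (mod 629).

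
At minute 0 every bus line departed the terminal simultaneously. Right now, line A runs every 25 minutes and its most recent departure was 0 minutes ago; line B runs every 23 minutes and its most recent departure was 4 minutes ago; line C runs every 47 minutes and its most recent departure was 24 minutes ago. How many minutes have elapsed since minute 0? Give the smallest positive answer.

From t ≡ 0 (mod 25) write t = 0 + 25s. Substituting into t ≡ 4 (mod 23) gives 25s ≡ 4 (mod 23), and since 2⁻¹ ≡ 12 (mod 23), s ≡ 2. Hence t ≡ 0 + 25·2 = 50 (mod 575).
From t ≡ 50 (mod 575) write t = 50 + 575s. Substituting into t ≡ 24 (mod 47) gives 575s ≡ 21 (mod 47), and since 11⁻¹ ≡ 30 (mod 47), s ≡ 19. Hence t ≡ 50 + 575·19 = 10975 (mod 27025).

10975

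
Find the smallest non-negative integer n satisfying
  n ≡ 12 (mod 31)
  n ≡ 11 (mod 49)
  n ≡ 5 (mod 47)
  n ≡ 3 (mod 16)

600947

The moduli are pairwise coprime; M = 31·49·47·16 = 1142288.
M/31 = 36848; 36848 ≡ 20 (mod 31); 20·14 ≡ 1, so inverse 14.
M/49 = 23312; 23312 ≡ 37 (mod 49); 37·4 ≡ 1, so inverse 4.
M/47 = 24304; 24304 ≡ 5 (mod 47); 5·19 ≡ 1, so inverse 19.
M/16 = 71393; 71393 ≡ 1 (mod 16), inverse 1.
n ≡ 12·36848·14 + 11·23312·4 + 5·24304·19 + 3·71393·1 = 9739251.
9739251 mod 1142288 = 600947.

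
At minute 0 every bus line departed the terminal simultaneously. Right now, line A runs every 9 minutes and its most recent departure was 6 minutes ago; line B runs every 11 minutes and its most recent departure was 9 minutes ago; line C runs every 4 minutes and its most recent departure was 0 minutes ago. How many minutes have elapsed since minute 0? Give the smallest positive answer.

Combine the congruences pairwise.
From t ≡ 6 (mod 9) write t = 6 + 9s. Substituting into t ≡ 9 (mod 11) gives 9s ≡ 3 (mod 11), and since 9⁻¹ ≡ 5 (mod 11), s ≡ 4. Hence t ≡ 6 + 9·4 = 42 (mod 99).
From t ≡ 42 (mod 99) write t = 42 + 99s. Substituting into t ≡ 0 (mod 4) gives 99s ≡ 2 (mod 4), and since 3⁻¹ ≡ 3 (mod 4), s ≡ 2. Hence t ≡ 42 + 99·2 = 240 (mod 396).

240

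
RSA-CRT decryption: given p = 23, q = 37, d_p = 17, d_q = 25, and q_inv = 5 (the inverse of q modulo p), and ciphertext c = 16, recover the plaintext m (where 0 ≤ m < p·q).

m₁ = c^(d_p) mod p: c ≡ 16 (mod 23), and 16^17 mod 23 = 4.
m₂ = c^(d_q) mod q: c ≡ 16 (mod 37), and 16^25 mod 37 = 12.
h = q_inv·(m₁ − m₂) mod p = 5·(4 − 12) mod 23 = 6.
m = m₂ + h·q = 12 + 6·37 = 234.

234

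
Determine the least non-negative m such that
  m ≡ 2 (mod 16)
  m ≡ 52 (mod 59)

From m ≡ 2 (mod 16) write m = 2 + 16t. Substituting into m ≡ 52 (mod 59) gives 16t ≡ 50 (mod 59), and since 16⁻¹ ≡ 48 (mod 59), t ≡ 40. Hence m ≡ 2 + 16·40 = 642 (mod 944).

642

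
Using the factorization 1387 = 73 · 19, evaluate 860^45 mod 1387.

Mod 73: 860 ≡ 57; 57^45 ≡ 72 (mod 73).
Mod 19: 860 ≡ 5; by Fermat, exponent reduces to 45 mod 18 = 9; 5^9 ≡ 1 (mod 19).
Combine by CRT: x ≡ 72 (mod 73), x ≡ 1 (mod 19) ⇒ x ≡ 875 (mod 1387).

875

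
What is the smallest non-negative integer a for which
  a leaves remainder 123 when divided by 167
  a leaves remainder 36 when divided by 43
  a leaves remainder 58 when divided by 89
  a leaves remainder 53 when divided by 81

49912415

From a ≡ 123 (mod 167) write a = 123 + 167t. Substituting into a ≡ 36 (mod 43) gives 167t ≡ 42 (mod 43), and since 38⁻¹ ≡ 17 (mod 43), t ≡ 26. Hence a ≡ 123 + 167·26 = 4465 (mod 7181).
From a ≡ 4465 (mod 7181) write a = 4465 + 7181t. Substituting into a ≡ 58 (mod 89) gives 7181t ≡ 43 (mod 89), and since 61⁻¹ ≡ 54 (mod 89), t ≡ 8. Hence a ≡ 4465 + 7181·8 = 61913 (mod 639109).
From a ≡ 61913 (mod 639109) write a = 61913 + 639109t. Substituting into a ≡ 53 (mod 81) gives 639109t ≡ 24 (mod 81), and since 19⁻¹ ≡ 64 (mod 81), t ≡ 78. Hence a ≡ 61913 + 639109·78 = 49912415 (mod 51767829).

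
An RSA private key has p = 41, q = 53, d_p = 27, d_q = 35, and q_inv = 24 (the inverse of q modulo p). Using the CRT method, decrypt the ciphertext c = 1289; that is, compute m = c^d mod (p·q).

939

m₁ = c^(d_p) mod p: c ≡ 18 (mod 41), and 18^27 mod 41 = 37.
m₂ = c^(d_q) mod q: c ≡ 17 (mod 53), and 17^35 mod 53 = 38.
h = q_inv·(m₁ − m₂) mod p = 24·(37 − 38) mod 41 = 17.
m = m₂ + h·q = 38 + 17·53 = 939.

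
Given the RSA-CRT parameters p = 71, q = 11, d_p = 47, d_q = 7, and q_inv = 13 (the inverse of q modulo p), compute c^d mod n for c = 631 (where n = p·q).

566

m₁ = c^(d_p) mod p: c ≡ 63 (mod 71), and 63^47 mod 71 = 69.
m₂ = c^(d_q) mod q: c ≡ 4 (mod 11), and 4^7 mod 11 = 5.
h = q_inv·(m₁ − m₂) mod p = 13·(69 − 5) mod 71 = 51.
m = m₂ + h·q = 5 + 51·11 = 566.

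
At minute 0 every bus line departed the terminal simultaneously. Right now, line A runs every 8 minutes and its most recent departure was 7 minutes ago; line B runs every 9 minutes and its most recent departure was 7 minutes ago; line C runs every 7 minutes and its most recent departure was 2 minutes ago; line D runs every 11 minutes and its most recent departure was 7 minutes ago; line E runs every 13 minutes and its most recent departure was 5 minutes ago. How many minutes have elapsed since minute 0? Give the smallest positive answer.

Combine the congruences pairwise.
From t ≡ 7 (mod 8) write t = 7 + 8s. Substituting into t ≡ 7 (mod 9) gives 8s ≡ 0 (mod 9), and since 8⁻¹ ≡ 8 (mod 9), s ≡ 0. Hence t ≡ 7 + 8·0 = 7 (mod 72).
From t ≡ 7 (mod 72) write t = 7 + 72s. Substituting into t ≡ 2 (mod 7) gives 72s ≡ 2 (mod 7), and since 2⁻¹ ≡ 4 (mod 7), s ≡ 1. Hence t ≡ 7 + 72·1 = 79 (mod 504).
From t ≡ 79 (mod 504) write t = 79 + 504s. Substituting into t ≡ 7 (mod 11) gives 504s ≡ 5 (mod 11), and since 9⁻¹ ≡ 5 (mod 11), s ≡ 3. Hence t ≡ 79 + 504·3 = 1591 (mod 5544).
From t ≡ 1591 (mod 5544) write t = 1591 + 5544s. Substituting into t ≡ 5 (mod 13) gives 5544s ≡ 0 (mod 13), and since 6⁻¹ ≡ 11 (mod 13), s ≡ 0. Hence t ≡ 1591 + 5544·0 = 1591 (mod 72072).

1591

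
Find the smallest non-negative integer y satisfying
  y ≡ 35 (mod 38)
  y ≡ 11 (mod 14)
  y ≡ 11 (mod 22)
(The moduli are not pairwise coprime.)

1859

gcd(38, 14) = 2 and 2 | (11 − 35), so the pair is consistent; merging gives y ≡ 263 (mod 266), where 266 = lcm(38, 14).
gcd(266, 22) = 2 and 2 | (11 − 263), so the pair is consistent; merging gives y ≡ 1859 (mod 2926), where 2926 = lcm(266, 22).
The solution is unique modulo lcm(38, 14, 22) = 2926.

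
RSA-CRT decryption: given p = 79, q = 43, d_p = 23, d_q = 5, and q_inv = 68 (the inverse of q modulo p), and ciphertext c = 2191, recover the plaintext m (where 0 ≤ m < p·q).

m₁ = c^(d_p) mod p: c ≡ 58 (mod 79), and 58^23 mod 79 = 57.
m₂ = c^(d_q) mod q: c ≡ 41 (mod 43), and 41^5 mod 43 = 11.
h = q_inv·(m₁ − m₂) mod p = 68·(57 − 11) mod 79 = 47.
m = m₂ + h·q = 11 + 47·43 = 2032.

2032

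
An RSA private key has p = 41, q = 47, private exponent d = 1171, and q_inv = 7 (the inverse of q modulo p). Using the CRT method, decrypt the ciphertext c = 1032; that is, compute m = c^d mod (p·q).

d_p = d mod (p−1) = 1171 mod 40 = 11; d_q = d mod (q−1) = 21.
m₁ = c^(d_p) mod p: c ≡ 7 (mod 41), and 7^11 mod 41 = 22.
m₂ = c^(d_q) mod q: c ≡ 45 (mod 47), and 45^21 mod 47 = 35.
h = q_inv·(m₁ − m₂) mod p = 7·(22 − 35) mod 41 = 32.
m = m₂ + h·q = 35 + 32·47 = 1539.

1539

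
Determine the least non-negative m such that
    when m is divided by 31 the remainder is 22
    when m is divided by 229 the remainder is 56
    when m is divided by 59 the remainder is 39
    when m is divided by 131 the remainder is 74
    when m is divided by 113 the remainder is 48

The moduli are pairwise coprime; N = 31·229·59·131·113 = 6200103323.
N/31 = 200003333; 200003333 ≡ 13 (mod 31); 13·12 ≡ 1, so inverse 12.
N/229 = 27074687; 27074687 ≡ 17 (mod 229); 17·27 ≡ 1, so inverse 27.
N/59 = 105086497; 105086497 ≡ 4 (mod 59); 4·15 ≡ 1, so inverse 15.
N/131 = 47329033; 47329033 ≡ 43 (mod 131); 43·64 ≡ 1, so inverse 64.
N/113 = 54868171; 54868171 ≡ 4 (mod 113); 4·85 ≡ 1, so inverse 85.
m ≡ 22·200003333·12 + 56·27074687·27 + 39·105086497·15 + 74·47329033·64 + 48·54868171·85 = 603225845369.
603225845369 mod 6200103323 = 1815823038.

1815823038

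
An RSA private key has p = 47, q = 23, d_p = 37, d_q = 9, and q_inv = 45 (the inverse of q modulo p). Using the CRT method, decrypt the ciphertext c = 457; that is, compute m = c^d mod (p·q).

m₁ = c^(d_p) mod p: c ≡ 34 (mod 47), and 34^37 mod 47 = 17.
m₂ = c^(d_q) mod q: c ≡ 20 (mod 23), and 20^9 mod 23 = 5.
h = q_inv·(m₁ − m₂) mod p = 45·(17 − 5) mod 47 = 23.
m = m₂ + h·q = 5 + 23·23 = 534.

534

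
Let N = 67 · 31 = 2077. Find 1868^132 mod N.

Mod 67: 1868 ≡ 59; since 66 | 132, by Fermat 59^132 ≡ 1 (mod 67).
Mod 31: 1868 ≡ 8; by Fermat, exponent reduces to 132 mod 30 = 12; 8^12 ≡ 2 (mod 31).
Combine by CRT: x ≡ 1 (mod 67), x ≡ 2 (mod 31) ⇒ x ≡ 1676 (mod 2077).

1676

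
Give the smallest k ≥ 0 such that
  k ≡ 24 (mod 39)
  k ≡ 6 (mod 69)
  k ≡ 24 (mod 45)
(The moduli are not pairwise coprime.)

gcd(39, 69) = 3 and 3 | (6 − 24), so the pair is consistent; merging gives k ≡ 765 (mod 897), where 897 = lcm(39, 69).
gcd(897, 45) = 3 and 3 | (24 − 765), so the pair is consistent; merging gives k ≡ 7044 (mod 13455), where 13455 = lcm(897, 45).
The solution is unique modulo lcm(39, 69, 45) = 13455.

7044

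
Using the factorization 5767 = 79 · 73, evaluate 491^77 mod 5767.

Mod 79: 491 ≡ 17; 17^77 ≡ 14 (mod 79).
Mod 73: 491 ≡ 53; by Fermat, exponent reduces to 77 mod 72 = 5; 53^5 ≡ 28 (mod 73).
Combine by CRT: x ≡ 14 (mod 79), x ≡ 28 (mod 73) ⇒ x ≡ 4043 (mod 5767).

4043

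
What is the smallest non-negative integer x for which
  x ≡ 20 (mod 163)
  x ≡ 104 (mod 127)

From x ≡ 20 (mod 163) write x = 20 + 163t. Substituting into x ≡ 104 (mod 127) gives 163t ≡ 84 (mod 127), and since 36⁻¹ ≡ 60 (mod 127), t ≡ 87. Hence x ≡ 20 + 163·87 = 14201 (mod 20701).

14201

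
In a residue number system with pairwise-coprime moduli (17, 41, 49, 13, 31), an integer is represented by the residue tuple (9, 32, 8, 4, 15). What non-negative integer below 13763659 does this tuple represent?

8247100

From x ≡ 9 (mod 17) write x = 9 + 17t. Substituting into x ≡ 32 (mod 41) gives 17t ≡ 23 (mod 41), and since 17⁻¹ ≡ 29 (mod 41), t ≡ 11. Hence x ≡ 9 + 17·11 = 196 (mod 697).
From x ≡ 196 (mod 697) write x = 196 + 697t. Substituting into x ≡ 8 (mod 49) gives 697t ≡ 8 (mod 49), and since 11⁻¹ ≡ 9 (mod 49), t ≡ 23. Hence x ≡ 196 + 697·23 = 16227 (mod 34153).
From x ≡ 16227 (mod 34153) write x = 16227 + 34153t. Substituting into x ≡ 4 (mod 13) gives 34153t ≡ 1 (mod 13), and since 2⁻¹ ≡ 7 (mod 13), t ≡ 7. Hence x ≡ 16227 + 34153·7 = 255298 (mod 443989).
From x ≡ 255298 (mod 443989) write x = 255298 + 443989t. Substituting into x ≡ 15 (mod 31) gives 443989t ≡ 2 (mod 31), and since 7⁻¹ ≡ 9 (mod 31), t ≡ 18. Hence x ≡ 255298 + 443989·18 = 8247100 (mod 13763659).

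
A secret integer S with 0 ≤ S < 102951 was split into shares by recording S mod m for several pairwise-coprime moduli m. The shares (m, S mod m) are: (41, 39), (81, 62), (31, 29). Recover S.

The moduli are pairwise coprime; N = 41·81·31 = 102951.
N/41 = 2511; 2511 ≡ 10 (mod 41); 10·37 ≡ 1, so inverse 37.
N/81 = 1271; 1271 ≡ 56 (mod 81); 56·68 ≡ 1, so inverse 68.
N/31 = 3321; 3321 ≡ 4 (mod 31); 4·8 ≡ 1, so inverse 8.
S ≡ 39·2511·37 + 62·1271·68 + 29·3321·8 = 9752381.
9752381 mod 102951 = 74987.

74987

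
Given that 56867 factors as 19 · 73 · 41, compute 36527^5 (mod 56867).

36819

Mod 19: 36527 ≡ 9; 9^5 ≡ 16 (mod 19).
Mod 73: 36527 ≡ 27; 27^5 ≡ 27 (mod 73).
Mod 41: 36527 ≡ 37; 37^5 ≡ 1 (mod 41).
Combine by CRT: x ≡ 16 (mod 19), x ≡ 27 (mod 73), x ≡ 1 (mod 41) ⇒ x ≡ 36819 (mod 56867).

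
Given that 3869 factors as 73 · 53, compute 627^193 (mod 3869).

Mod 73: 627 ≡ 43; by Fermat, exponent reduces to 193 mod 72 = 49; 43^49 ≡ 43 (mod 73).
Mod 53: 627 ≡ 44; by Fermat, exponent reduces to 193 mod 52 = 37; 44^37 ≡ 36 (mod 53).
Combine by CRT: x ≡ 43 (mod 73), x ≡ 36 (mod 53) ⇒ x ≡ 3693 (mod 3869).

3693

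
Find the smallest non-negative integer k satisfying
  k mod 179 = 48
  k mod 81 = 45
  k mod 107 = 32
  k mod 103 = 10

7752717

The moduli are pairwise coprime; N = 179·81·107·103 = 159793479.
N/179 = 892701; 892701 ≡ 28 (mod 179); 28·32 ≡ 1, so inverse 32.
N/81 = 1972759; 1972759 ≡ 4 (mod 81); 4·61 ≡ 1, so inverse 61.
N/107 = 1493397; 1493397 ≡ 105 (mod 107); 105·53 ≡ 1, so inverse 53.
N/103 = 1551393; 1551393 ≡ 7 (mod 103); 7·59 ≡ 1, so inverse 59.
k ≡ 48·892701·32 + 45·1972759·61 + 32·1493397·53 + 10·1551393·59 = 10234535373.
10234535373 mod 159793479 = 7752717.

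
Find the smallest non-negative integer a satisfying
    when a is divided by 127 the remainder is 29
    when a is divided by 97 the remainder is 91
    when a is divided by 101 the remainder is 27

1196877

The moduli are pairwise coprime; N = 127·97·101 = 1244219.
N/127 = 9797; 9797 ≡ 18 (mod 127); 18·120 ≡ 1, so inverse 120.
N/97 = 12827; 12827 ≡ 23 (mod 97); 23·38 ≡ 1, so inverse 38.
N/101 = 12319; 12319 ≡ 98 (mod 101); 98·67 ≡ 1, so inverse 67.
a ≡ 29·9797·120 + 91·12827·38 + 27·12319·67 = 100734397.
100734397 mod 1244219 = 1196877.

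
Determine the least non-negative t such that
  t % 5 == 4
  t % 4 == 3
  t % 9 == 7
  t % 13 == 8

619

The moduli are pairwise coprime; N = 5·4·9·13 = 2340.
N/5 = 468; 468 ≡ 3 (mod 5); 3·2 ≡ 1, so inverse 2.
N/4 = 585; 585 ≡ 1 (mod 4), inverse 1.
N/9 = 260; 260 ≡ 8 (mod 9); 8·8 ≡ 1, so inverse 8.
N/13 = 180; 180 ≡ 11 (mod 13); 11·6 ≡ 1, so inverse 6.
t ≡ 4·468·2 + 3·585·1 + 7·260·8 + 8·180·6 = 28699.
28699 mod 2340 = 619.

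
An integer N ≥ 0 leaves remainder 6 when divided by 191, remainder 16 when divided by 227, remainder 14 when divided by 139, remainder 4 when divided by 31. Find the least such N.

101298766

The moduli are pairwise coprime; M = 191·227·139·31 = 186825313.
M/191 = 978143; 978143 ≡ 32 (mod 191); 32·6 ≡ 1, so inverse 6.
M/227 = 823019; 823019 ≡ 144 (mod 227); 144·134 ≡ 1, so inverse 134.
M/139 = 1344067; 1344067 ≡ 76 (mod 139); 76·75 ≡ 1, so inverse 75.
M/31 = 6026623; 6026623 ≡ 6 (mod 31); 6·26 ≡ 1, so inverse 26.
N ≡ 6·978143·6 + 16·823019·134 + 14·1344067·75 + 4·6026623·26 = 3837805026.
3837805026 mod 186825313 = 101298766.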